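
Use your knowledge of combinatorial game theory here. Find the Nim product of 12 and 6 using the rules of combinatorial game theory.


Nim multiplication is bilinear over XOR: (u XOR v) * w = (u*w) XOR (v*w).
So we split each operand into its bit components and XOR the pairwise Nim products.
12 = 4 + 8 (as XOR of powers of 2).
6 = 2 + 4 (as XOR of powers of 2).
Using the standard Nim-product table on single bits:
  2*2 = 3,   2*4 = 8,   2*8 = 12,
  4*4 = 6,   4*8 = 11,  8*8 = 13,
and  1*x = x (identity), k*l = l*k (commutative).
Pairwise Nim products:
  4 * 2 = 8
  4 * 4 = 6
  8 * 2 = 12
  8 * 4 = 11
XOR them: 8 XOR 6 XOR 12 XOR 11 = 9.
Result: 12 * 6 = 9 (in Nim).

9


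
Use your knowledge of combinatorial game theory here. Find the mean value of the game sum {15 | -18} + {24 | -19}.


G1 = {15 | -18}, G2 = {24 | -19}
Each is a switch {a | b} with numbers a > b; its mean value is (a + b)/2, and mean value is additive over game sums: m(G1 + G2) = m(G1) + m(G2).
Mean of G1 = (15 + (-18))/2 = -3/2 = -3/2
Mean of G2 = (24 + (-19))/2 = 5/2 = 5/2
Mean of G1 + G2 = -3/2 + 5/2 = 1

1


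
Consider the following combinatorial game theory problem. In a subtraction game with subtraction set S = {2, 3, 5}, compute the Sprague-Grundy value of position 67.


The subtraction set is S = {2, 3, 5}.
G(k) = mex{ G(k - s) : s in S, s <= k }. We compute iteratively: G(0) = 0.
G(1) = mex({}) = 0
G(2) = mex({0}) = 1
G(3) = mex({0}) = 1
G(4) = mex({0, 1}) = 2
G(5) = mex({0, 1}) = 2
G(6) = mex({0, 1, 2}) = 3
G(7) = mex({1, 2}) = 0
G(8) = mex({1, 2, 3}) = 0
G(9) = mex({0, 2, 3}) = 1
G(10) = mex({0, 2}) = 1
G(11) = mex({0, 1, 3}) = 2
Observe that G(7)..G(11) = 0, 0, 1, 1, 2 repeats G(0)..G(4) = 0, 0, 1, 1, 2.
For k >= max(S) = 5, G(k) is determined by the previous 5 values G(k-5)..G(k-1); a window of 5 consecutive values has recurred shifted by 7, so by induction G(k + 7) = G(k) for all k >= 0: the sequence is periodic from the start with period 7.
One period: G(0..6) = 0, 0, 1, 1, 2, 2, 3.
67 mod 7 = 4, so G(67) = G(4) = 2.

2


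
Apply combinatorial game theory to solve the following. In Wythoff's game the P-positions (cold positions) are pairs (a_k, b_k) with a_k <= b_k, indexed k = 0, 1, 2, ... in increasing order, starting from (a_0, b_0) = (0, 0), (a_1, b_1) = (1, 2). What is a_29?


By Wythoff's theorem, a_k = floor(k * phi) and b_k = floor(k * phi^2) = a_k + k, where phi = (1 + sqrt(5))/2 is the golden ratio.
phi = (1 + sqrt(5))/2 = 1.618034
k = 29
k * phi = 29 * 1.618034 = 46.922986
a_29 = floor(k * phi) = 46

46


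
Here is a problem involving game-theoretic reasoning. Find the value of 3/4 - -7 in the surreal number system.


x = 3/4, y = -7
Converting to common denominator: 4
x = 3/4, y = -28/4
x - y = 3/4 - -7 = 31/4

31/4


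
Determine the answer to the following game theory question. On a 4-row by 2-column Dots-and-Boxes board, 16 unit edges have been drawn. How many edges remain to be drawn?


Grid: 4 x 2 boxes, i.e. 5 rows and 3 columns of dots.
Horizontal edges: (rows + 1) * cols = 5 * 2 = 10
Vertical edges: rows * (cols + 1) = 4 * 3 = 12
Total edges: 10 + 12 = 22
Edges drawn: 16
Remaining: 22 - 16 = 6

6


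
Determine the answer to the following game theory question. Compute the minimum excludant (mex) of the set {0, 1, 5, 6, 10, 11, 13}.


Set = {0, 1, 5, 6, 10, 11, 13}
0 is in the set.
1 is in the set.
2 is NOT in the set. This is the mex.
mex = 2

2


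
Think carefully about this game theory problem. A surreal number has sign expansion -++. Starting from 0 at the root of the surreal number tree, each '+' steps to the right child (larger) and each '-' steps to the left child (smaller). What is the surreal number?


Sign expansion: -++
Rule: track bounds (lo, hi), initially (-inf, +inf). On '+', the current value becomes lo and we move to the simplest number in (value, hi): value + 1 if hi = +inf, otherwise the midpoint (value + hi)/2. On '-', the current value becomes hi and we move to value - 1 if lo = -inf, otherwise the midpoint (lo + value)/2.
Start at 0.
Step 1: sign = -, move left. Bounds: (-inf, 0). Value = -1
Step 2: sign = +, move right. Bounds: (-1, 0). Value = -1/2
Step 3: sign = +, move right. Bounds: (-1/2, 0). Value = -1/4
The surreal number with sign expansion -++ is -1/4.

-1/4


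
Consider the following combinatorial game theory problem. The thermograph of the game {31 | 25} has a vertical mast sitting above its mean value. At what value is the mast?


Game = {31 | 25}, a switch {a | b} with numbers a > b.
Its thermograph has left wall a - t and right wall b + t, which meet at t = (a - b)/2, where both equal (a + b)/2. So the mast (mean value) is at (a + b)/2.
Mean = (31 + (25))/2 = 56/2 = 28

28


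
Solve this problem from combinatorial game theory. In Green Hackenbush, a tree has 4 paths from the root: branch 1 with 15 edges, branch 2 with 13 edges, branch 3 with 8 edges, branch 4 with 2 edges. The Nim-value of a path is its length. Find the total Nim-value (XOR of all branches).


The tree has 4 branches from the ground vertex.
In Green Hackenbush, the Nim-value of a simple path of length k is k.
Branch 1: length 15, Nim-value = 15
Branch 2: length 13, Nim-value = 13
Branch 3: length 8, Nim-value = 8
Branch 4: length 2, Nim-value = 2
Total Nim-value = XOR of all branch values:
0 XOR 15 = 15
15 XOR 13 = 2
2 XOR 8 = 10
10 XOR 2 = 8
Nim-value of the tree = 8

8


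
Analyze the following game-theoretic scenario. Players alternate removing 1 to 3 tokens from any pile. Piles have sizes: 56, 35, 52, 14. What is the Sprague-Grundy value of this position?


Subtraction set: {1, 2, 3}
For this subtraction set, G(n) = n mod 4 (period = max + 1 = 4).
Pile 1 (size 56): G(56) = 56 mod 4 = 0
Pile 2 (size 35): G(35) = 35 mod 4 = 3
Pile 3 (size 52): G(52) = 52 mod 4 = 0
Pile 4 (size 14): G(14) = 14 mod 4 = 2
Total Grundy value = XOR of all: 0 XOR 3 XOR 0 XOR 2 = 1

1


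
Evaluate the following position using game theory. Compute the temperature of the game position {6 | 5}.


The game is {6 | 5}, a switch {a | b} with numbers a > b.
Cooling {a | b} by t gives {a - t | b + t}, which stops being hot when a - t = b + t, i.e. at t = (a - b)/2. So the temperature of a switch is (a - b)/2.
Temperature = (Left option - Right option) / 2
= (6 - (5)) / 2
= 1 / 2
= 1/2

1/2


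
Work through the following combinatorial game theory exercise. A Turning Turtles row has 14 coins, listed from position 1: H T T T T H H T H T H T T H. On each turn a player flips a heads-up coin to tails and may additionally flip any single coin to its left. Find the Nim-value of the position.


Coins: H T T T T H H T H T H T T H
Key fact: a single head at position k behaves exactly like a Nim heap of size k (turning it to T and optionally flipping a coin at j < k corresponds to moving the heap from k to j, or to 0), and heads combine as a disjunctive sum (two heads at the same place would cancel, matching j XOR j = 0). So the Nim-value is the XOR of the 1-indexed positions of the heads.
Face-up positions (1-indexed): [1, 6, 7, 9, 11, 14]
XOR 0 with 1: 0 XOR 1 = 1
XOR 1 with 6: 1 XOR 6 = 7
XOR 7 with 7: 7 XOR 7 = 0
XOR 0 with 9: 0 XOR 9 = 9
XOR 9 with 11: 9 XOR 11 = 2
XOR 2 with 14: 2 XOR 14 = 12
Nim-value = 12

12


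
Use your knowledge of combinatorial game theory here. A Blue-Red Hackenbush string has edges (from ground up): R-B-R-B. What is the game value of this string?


Edges (from ground): R-B-R-B
By Berlekamp's sign-expansion rule, a Blue-Red Hackenbush stalk has the value of the surreal number whose sign sequence is the edge sequence with B -> + and R -> -.
Sign sequence: -+-+
Trace the sign expansion in the surreal number tree, starting from 0:
Edge 1: R (sign -) -> bounds (-inf, 0), value = -1
Edge 2: B (sign +) -> bounds (-1, 0), value = -1/2
Edge 3: R (sign -) -> bounds (-1, -1/2), value = -3/4
Edge 4: B (sign +) -> bounds (-3/4, -1/2), value = -5/8
Game value = -5/8

-5/8


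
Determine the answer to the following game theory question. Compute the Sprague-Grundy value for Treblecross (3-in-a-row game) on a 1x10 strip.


Treblecross: place X on empty cells; 3-in-a-row wins.
Playing within two cells of an existing X lets the opponent win at once, so sensible play treats the cells i-2..i+2 around each X as dead. The player left with no safe cell loses, so this is a normal-play take-away game on strips of safe cells.
Placing X at cell i (0-indexed) of a strip of k safe cells leaves independent strips of sizes max(0, i-2) and max(0, k-i-3). Hence G(k) = mex{ G(max(0,i-2)) XOR G(max(0,k-i-3)) : 0 <= i < k }, with G(0) = 0.
G(1): splits (0,0):0^0=0 -> mex({0}) = 1
G(2): splits (0,0):0^0=0 -> mex({0}) = 1
G(3): splits (0,0):0^0=0 -> mex({0}) = 1
G(4): splits (0,1):0^1=1 (0,0):0^0=0 -> mex({0, 1}) = 2
G(5): splits (0,2):0^1=1 (0,1):0^1=1 (0,0):0^0=0 -> mex({0, 1}) = 2
G(6) = mex({1}) = 0
G(7) = mex({0, 1, 2}) = 3
G(8) = mex({0, 1, 2}) = 3
G(9) = mex({0, 2}) = 1
G(10) = mex({0, 2, 3}) = 1
Therefore G(10) = 1.

1


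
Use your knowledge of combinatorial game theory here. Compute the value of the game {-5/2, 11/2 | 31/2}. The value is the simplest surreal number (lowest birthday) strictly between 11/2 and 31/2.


Left options: {-5/2, 11/2}, max = 11/2
Right options: {31/2}, min = 31/2
All options are numbers and max(Left) < min(Right), so by the simplicity theorem the value is the simplest (earliest-born) number strictly between 11/2 and 31/2.
Integers 6 through 15 all lie strictly between 11/2 and 31/2.
Among integers, the simplest (lowest birthday = smallest |n|; 0 is born on day 0, +-n on day n) is 6.
No non-integer in the interval can be simpler: if x is a non-integer in the interval, then floor(x) or ceil(x) also lies in the interval (the interval contains an integer), and both are proper prefixes of x's sign expansion, i.e. born earlier. So the game value is 6.
Game value = 6

6


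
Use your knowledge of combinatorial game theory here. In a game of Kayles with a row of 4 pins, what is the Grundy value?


Kayles: a move removes 1 or 2 adjacent pins from a contiguous row.
Removing pins from a row of k leaves two independent rows (a, b) with a + b = k - 1 (one pin) or a + b = k - 2 (two pins); an end removal gives a = 0.
By Sprague-Grundy, G(k) = mex{ G(a) XOR G(b) } over all these splits. G(0) = 0.
G(1): splits (0,0):0^0=0 -> mex({0}) = 1
G(2): splits (0,1):0^1=1 (0,0):0^0=0 -> mex({0, 1}) = 2
G(3): splits (0,2):0^2=2 (1,1):1^1=0 (0,1):0^1=1 -> mex({0, 1, 2}) = 3
G(4): splits (0,3):0^3=3 (1,2):1^2=3 (0,2):0^2=2 (1,1):1^1=0 -> mex({0, 2, 3}) = 1
Therefore G(4) = 1.

1


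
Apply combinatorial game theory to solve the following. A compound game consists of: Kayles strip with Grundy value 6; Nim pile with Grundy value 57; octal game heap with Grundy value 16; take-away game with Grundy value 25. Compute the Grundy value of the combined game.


By the Sprague-Grundy theorem, the Grundy value of a sum of games is the XOR of individual Grundy values.
Kayles strip: Grundy value = 6. Running XOR: 0 XOR 6 = 6
Nim pile: Grundy value = 57. Running XOR: 6 XOR 57 = 63
octal game heap: Grundy value = 16. Running XOR: 63 XOR 16 = 47
take-away game: Grundy value = 25. Running XOR: 47 XOR 25 = 54
The combined Grundy value is 54.

54


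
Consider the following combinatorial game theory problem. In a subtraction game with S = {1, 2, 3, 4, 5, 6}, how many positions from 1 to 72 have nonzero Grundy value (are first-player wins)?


Subtraction set S = {1, 2, 3, 4, 5, 6}, so G(n) = n mod 7.
G(n) = 0 when n is a multiple of 7.
Multiples of 7 in [1, 72]: 10
N-positions (nonzero Grundy) = 72 - 10 = 62

62


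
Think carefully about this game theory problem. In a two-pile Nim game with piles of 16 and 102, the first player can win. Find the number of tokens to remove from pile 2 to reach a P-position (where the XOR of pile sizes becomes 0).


Piles: 16 and 102
Current XOR: 16 XOR 102 = 118 (non-zero, so this is an N-position).
To make the XOR zero, we need to find a move that balances the piles.
For pile 2 (size 102): target = 102 XOR 118 = 16
We reduce pile 2 from 102 to 16.
Tokens removed: 102 - 16 = 86
Verification: 16 XOR 16 = 0

86


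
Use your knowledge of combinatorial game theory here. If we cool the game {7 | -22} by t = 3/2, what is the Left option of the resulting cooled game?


Original game: {7 | -22} (a switch {a | b} with a > b).
Cooling by t (for t below the temperature (a - b)/2 = 29/2) taxes each move by t: {a | b} cooled by t is {a - t | b + t}.
Cooling amount: t = 3/2
Cooled Left option: 7 - 3/2 = 11/2
Cooled Right option: -22 + 3/2 = -41/2
Cooled game: {11/2 | -41/2}
Left option = 11/2

11/2


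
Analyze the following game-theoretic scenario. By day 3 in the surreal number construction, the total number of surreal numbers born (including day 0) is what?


Day 0: {|} = 0 is born. Count = 1.
Day n: the number of surreal numbers born by day n is 2^(n+1) - 1.
By day 0: 2^1 - 1 = 1
By day 1: 2^2 - 1 = 3
By day 2: 2^3 - 1 = 7
By day 3: 2^4 - 1 = 15
By day 3: 15 surreal numbers.

15


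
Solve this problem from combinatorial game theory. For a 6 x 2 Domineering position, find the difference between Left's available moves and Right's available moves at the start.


Board is 6 x 2 (rows x cols).
Left (vertical) placements: (rows-1) * cols = 5 * 2 = 10
Right (horizontal) placements: rows * (cols-1) = 6 * 1 = 6
Advantage = Left - Right = 10 - 6 = 4

4


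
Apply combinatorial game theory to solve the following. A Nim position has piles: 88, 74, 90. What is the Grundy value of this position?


We need the XOR (exclusive or) of all pile sizes.
After XOR-ing pile 1 (size 88): 0 XOR 88 = 88
After XOR-ing pile 2 (size 74): 88 XOR 74 = 18
After XOR-ing pile 3 (size 90): 18 XOR 90 = 72
The Nim-value of this position is 72.

72


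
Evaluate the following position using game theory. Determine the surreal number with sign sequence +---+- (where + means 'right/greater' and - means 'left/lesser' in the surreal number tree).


Sign expansion: +---+-
Rule: track bounds (lo, hi), initially (-inf, +inf). On '+', the current value becomes lo and we move to the simplest number in (value, hi): value + 1 if hi = +inf, otherwise the midpoint (value + hi)/2. On '-', the current value becomes hi and we move to value - 1 if lo = -inf, otherwise the midpoint (lo + value)/2.
Start at 0.
Step 1: sign = +, move right. Bounds: (0, +inf). Value = 1
Step 2: sign = -, move left. Bounds: (0, 1). Value = 1/2
Step 3: sign = -, move left. Bounds: (0, 1/2). Value = 1/4
Step 4: sign = -, move left. Bounds: (0, 1/4). Value = 1/8
Step 5: sign = +, move right. Bounds: (1/8, 1/4). Value = 3/16
Step 6: sign = -, move left. Bounds: (1/8, 3/16). Value = 5/32
The surreal number with sign expansion +---+- is 5/32.

5/32


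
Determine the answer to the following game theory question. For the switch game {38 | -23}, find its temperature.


The game is {38 | -23}, a switch {a | b} with numbers a > b.
Cooling {a | b} by t gives {a - t | b + t}, which stops being hot when a - t = b + t, i.e. at t = (a - b)/2. So the temperature of a switch is (a - b)/2.
Temperature = (Left option - Right option) / 2
= (38 - (-23)) / 2
= 61 / 2
= 61/2

61/2


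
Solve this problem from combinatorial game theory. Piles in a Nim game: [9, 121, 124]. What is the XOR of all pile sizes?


We need the XOR (exclusive or) of all pile sizes.
After XOR-ing pile 1 (size 9): 0 XOR 9 = 9
After XOR-ing pile 2 (size 121): 9 XOR 121 = 112
After XOR-ing pile 3 (size 124): 112 XOR 124 = 12
The Nim-value of this position is 12.

12


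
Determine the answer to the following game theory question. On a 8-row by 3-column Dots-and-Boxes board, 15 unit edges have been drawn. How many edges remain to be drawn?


Grid: 8 x 3 boxes, i.e. 9 rows and 4 columns of dots.
Horizontal edges: (rows + 1) * cols = 9 * 3 = 27
Vertical edges: rows * (cols + 1) = 8 * 4 = 32
Total edges: 27 + 32 = 59
Edges drawn: 15
Remaining: 59 - 15 = 44

44


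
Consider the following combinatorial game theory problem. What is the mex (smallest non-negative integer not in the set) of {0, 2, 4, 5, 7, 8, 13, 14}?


Set = {0, 2, 4, 5, 7, 8, 13, 14}
0 is in the set.
1 is NOT in the set. This is the mex.
mex = 1

1


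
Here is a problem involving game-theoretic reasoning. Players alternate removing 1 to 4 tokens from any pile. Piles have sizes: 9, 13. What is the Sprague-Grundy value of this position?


Subtraction set: {1, 2, 3, 4}
For this subtraction set, G(n) = n mod 5 (period = max + 1 = 5).
Pile 1 (size 9): G(9) = 9 mod 5 = 4
Pile 2 (size 13): G(13) = 13 mod 5 = 3
Total Grundy value = XOR of all: 4 XOR 3 = 7

7


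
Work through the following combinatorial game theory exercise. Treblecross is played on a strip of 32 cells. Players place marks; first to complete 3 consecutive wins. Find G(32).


Treblecross: place X on empty cells; 3-in-a-row wins.
Playing within two cells of an existing X lets the opponent win at once, so sensible play treats the cells i-2..i+2 around each X as dead. The player left with no safe cell loses, so this is a normal-play take-away game on strips of safe cells.
Placing X at cell i (0-indexed) of a strip of k safe cells leaves independent strips of sizes max(0, i-2) and max(0, k-i-3). Hence G(k) = mex{ G(max(0,i-2)) XOR G(max(0,k-i-3)) : 0 <= i < k }, with G(0) = 0.
G(1): splits (0,0):0^0=0 -> mex({0}) = 1
G(2): splits (0,0):0^0=0 -> mex({0}) = 1
G(3): splits (0,0):0^0=0 -> mex({0}) = 1
G(4): splits (0,1):0^1=1 (0,0):0^0=0 -> mex({0, 1}) = 2
G(5): splits (0,2):0^1=1 (0,1):0^1=1 (0,0):0^0=0 -> mex({0, 1}) = 2
G(6) = mex({1}) = 0
G(7) = mex({0, 1, 2}) = 3
G(8) = mex({0, 1, 2}) = 3
G(9) = mex({0, 2}) = 1
G(10) = mex({0, 2, 3}) = 1
G(11) = mex({0, 3}) = 1
G(12) = mex({1, 3}) = 0
G(13) = mex({0, 1, 2, 3}) = 4
G(14) = mex({0, 1, 2}) = 3
G(15) = mex({0, 1, 2}) = 3
G(16) = mex({0, 1, 2, 4}) = 3
G(17) = mex({0, 1, 3, 4}) = 2
G(18) = mex({0, 1, 3, 4}) = 2
G(19) = mex({0, 1, 3, 5}) = 2
G(20) = mex({0, 1, 2, 3, 5}) = 4
G(21) = mex({0, 1, 2, 3, 5}) = 4
G(22) = mex({1, 2, 6}) = 0
G(23) = mex({0, 1, 2, 3, 4, 6}) = 5
G(24) = mex({0, 1, 2, 3, 4}) = 5
G(25) = mex({0, 1, 3, 4, 7}) = 2
G(26) = mex({0, 1, 3, 4, 5, 7}) = 2
G(27) = mex({0, 1, 3, 5}) = 2
G(28) = mex({0, 1, 2, 5}) = 3
G(29) = mex({0, 1, 2, 4, 5, 6}) = 3
G(30) = mex({1, 2, 4, 6}) = 0
G(31) = mex({0, 1, 2, 3, 4, 6}) = 5
G(32) = mex({1, 2, 3, 4, 7}) = 0
Therefore G(32) = 0.

0


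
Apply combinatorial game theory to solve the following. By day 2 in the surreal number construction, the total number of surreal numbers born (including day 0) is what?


Day 0: {|} = 0 is born. Count = 1.
Day n: the number of surreal numbers born by day n is 2^(n+1) - 1.
By day 0: 2^1 - 1 = 1
By day 1: 2^2 - 1 = 3
By day 2: 2^3 - 1 = 7
By day 2: 7 surreal numbers.

7


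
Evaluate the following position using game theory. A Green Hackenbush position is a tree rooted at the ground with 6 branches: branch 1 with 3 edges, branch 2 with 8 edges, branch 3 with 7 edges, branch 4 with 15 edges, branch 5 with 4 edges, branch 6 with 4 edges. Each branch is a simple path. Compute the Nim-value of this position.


The tree has 6 branches from the ground vertex.
In Green Hackenbush, the Nim-value of a simple path of length k is k.
Branch 1: length 3, Nim-value = 3
Branch 2: length 8, Nim-value = 8
Branch 3: length 7, Nim-value = 7
Branch 4: length 15, Nim-value = 15
Branch 5: length 4, Nim-value = 4
Branch 6: length 4, Nim-value = 4
Total Nim-value = XOR of all branch values:
0 XOR 3 = 3
3 XOR 8 = 11
11 XOR 7 = 12
12 XOR 15 = 3
3 XOR 4 = 7
7 XOR 4 = 3
Nim-value of the tree = 3

3


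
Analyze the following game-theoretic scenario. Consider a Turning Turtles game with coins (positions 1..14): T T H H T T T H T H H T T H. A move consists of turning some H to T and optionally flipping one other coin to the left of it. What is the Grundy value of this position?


Coins: T T H H T T T H T H H T T H
Key fact: a single head at position k behaves exactly like a Nim heap of size k (turning it to T and optionally flipping a coin at j < k corresponds to moving the heap from k to j, or to 0), and heads combine as a disjunctive sum (two heads at the same place would cancel, matching j XOR j = 0). So the Nim-value is the XOR of the 1-indexed positions of the heads.
Face-up positions (1-indexed): [3, 4, 8, 10, 11, 14]
XOR 0 with 3: 0 XOR 3 = 3
XOR 3 with 4: 3 XOR 4 = 7
XOR 7 with 8: 7 XOR 8 = 15
XOR 15 with 10: 15 XOR 10 = 5
XOR 5 with 11: 5 XOR 11 = 14
XOR 14 with 14: 14 XOR 14 = 0
Nim-value = 0

0


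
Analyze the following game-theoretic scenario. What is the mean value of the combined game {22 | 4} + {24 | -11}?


G1 = {22 | 4}, G2 = {24 | -11}
Each is a switch {a | b} with numbers a > b; its mean value is (a + b)/2, and mean value is additive over game sums: m(G1 + G2) = m(G1) + m(G2).
Mean of G1 = (22 + (4))/2 = 26/2 = 13
Mean of G2 = (24 + (-11))/2 = 13/2 = 13/2
Mean of G1 + G2 = 13 + 13/2 = 39/2

39/2


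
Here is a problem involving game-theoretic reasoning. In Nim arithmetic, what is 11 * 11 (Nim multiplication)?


Nim multiplication is bilinear over XOR: (u XOR v) * w = (u*w) XOR (v*w).
So we split each operand into its bit components and XOR the pairwise Nim products.
11 = 1 + 2 + 8 (as XOR of powers of 2).
11 = 1 + 2 + 8 (as XOR of powers of 2).
Using the standard Nim-product table on single bits:
  2*2 = 3,   2*4 = 8,   2*8 = 12,
  4*4 = 6,   4*8 = 11,  8*8 = 13,
and  1*x = x (identity), k*l = l*k (commutative).
Pairwise Nim products:
  1 * 1 = 1
  1 * 2 = 2
  1 * 8 = 8
  2 * 1 = 2
  2 * 2 = 3
  2 * 8 = 12
  8 * 1 = 8
  8 * 2 = 12
  8 * 8 = 13
XOR them: 1 XOR 2 XOR 8 XOR 2 XOR 3 XOR 12 XOR 8 XOR 12 XOR 13 = 15.
Result: 11 * 11 = 15 (in Nim).

15


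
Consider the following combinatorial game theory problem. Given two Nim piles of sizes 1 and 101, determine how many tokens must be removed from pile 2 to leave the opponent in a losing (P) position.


Piles: 1 and 101
Current XOR: 1 XOR 101 = 100 (non-zero, so this is an N-position).
To make the XOR zero, we need to find a move that balances the piles.
For pile 2 (size 101): target = 101 XOR 100 = 1
We reduce pile 2 from 101 to 1.
Tokens removed: 101 - 1 = 100
Verification: 1 XOR 1 = 0

100


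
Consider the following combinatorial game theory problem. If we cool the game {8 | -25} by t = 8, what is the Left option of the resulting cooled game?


Original game: {8 | -25} (a switch {a | b} with a > b).
Cooling by t (for t below the temperature (a - b)/2 = 33/2) taxes each move by t: {a | b} cooled by t is {a - t | b + t}.
Cooling amount: t = 8
Cooled Left option: 8 - 8 = 0
Cooled Right option: -25 + 8 = -17
Cooled game: {0 | -17}
Left option = 0

0


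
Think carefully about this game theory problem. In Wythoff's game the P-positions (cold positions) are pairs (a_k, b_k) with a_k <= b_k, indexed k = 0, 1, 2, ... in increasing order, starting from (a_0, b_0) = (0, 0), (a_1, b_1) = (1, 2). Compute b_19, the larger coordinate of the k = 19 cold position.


By Wythoff's theorem, a_k = floor(k * phi) and b_k = floor(k * phi^2) = a_k + k, where phi = (1 + sqrt(5))/2 is the golden ratio.
phi = (1 + sqrt(5))/2 = 1.618034
phi^2 = phi + 1 = 2.618034
k = 19
k * phi^2 = 19 * 2.618034 = 49.742646
b_19 = floor(k * phi^2) = 49 (check: a_19 + k = 30 + 19 = 49)

49


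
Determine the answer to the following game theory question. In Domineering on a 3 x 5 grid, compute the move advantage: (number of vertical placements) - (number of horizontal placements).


Board is 3 x 5 (rows x cols).
Left (vertical) placements: (rows-1) * cols = 2 * 5 = 10
Right (horizontal) placements: rows * (cols-1) = 3 * 4 = 12
Advantage = Left - Right = 10 - 12 = -2

-2


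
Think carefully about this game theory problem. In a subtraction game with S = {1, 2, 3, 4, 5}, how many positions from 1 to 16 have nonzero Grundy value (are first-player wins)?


Subtraction set S = {1, 2, 3, 4, 5}, so G(n) = n mod 6.
G(n) = 0 when n is a multiple of 6.
Multiples of 6 in [1, 16]: 2
N-positions (nonzero Grundy) = 16 - 2 = 14

14


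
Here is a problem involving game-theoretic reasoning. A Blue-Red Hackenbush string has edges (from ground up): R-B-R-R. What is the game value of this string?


Edges (from ground): R-B-R-R
By Berlekamp's sign-expansion rule, a Blue-Red Hackenbush stalk has the value of the surreal number whose sign sequence is the edge sequence with B -> + and R -> -.
Sign sequence: -+--
Trace the sign expansion in the surreal number tree, starting from 0:
Edge 1: R (sign -) -> bounds (-inf, 0), value = -1
Edge 2: B (sign +) -> bounds (-1, 0), value = -1/2
Edge 3: R (sign -) -> bounds (-1, -1/2), value = -3/4
Edge 4: R (sign -) -> bounds (-1, -3/4), value = -7/8
Game value = -7/8

-7/8


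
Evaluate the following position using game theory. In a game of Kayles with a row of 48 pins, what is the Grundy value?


Kayles: a move removes 1 or 2 adjacent pins from a contiguous row.
Removing pins from a row of k leaves two independent rows (a, b) with a + b = k - 1 (one pin) or a + b = k - 2 (two pins); an end removal gives a = 0.
By Sprague-Grundy, G(k) = mex{ G(a) XOR G(b) } over all these splits. G(0) = 0.
G(1): splits (0,0):0^0=0 -> mex({0}) = 1
G(2): splits (0,1):0^1=1 (0,0):0^0=0 -> mex({0, 1}) = 2
G(3): splits (0,2):0^2=2 (1,1):1^1=0 (0,1):0^1=1 -> mex({0, 1, 2}) = 3
G(4): splits (0,3):0^3=3 (1,2):1^2=3 (0,2):0^2=2 (1,1):1^1=0 -> mex({0, 2, 3}) = 1
G(5): splits (0,4):0^1=1 (1,3):1^3=2 (2,2):2^2=0 (0,3):0^3=3 (1,2):1^2=3 -> mex({0, 1, 2, 3}) = 4
G(6) = mex({0, 1, 2, 4}) = 3
G(7) = mex({0, 1, 3, 4, 5}) = 2
G(8) = mex({0, 2, 3, 5, 6}) = 1
G(9) = mex({0, 1, 2, 3, 6, 7}) = 4
G(10) = mex({0, 1, 3, 4, 5, 7}) = 2
G(11) = mex({0, 1, 2, 3, 4, 5}) = 6
G(12) = mex({0, 1, 2, 3, 5, 6, 7}) = 4
G(13) = mex({0, 2, 3, 4, 6, 7}) = 1
G(14) = mex({0, 1, 4, 5, 6, 7}) = 2
G(15) = mex({0, 1, 2, 3, 4, 5, 6}) = 7
G(16) = mex({0, 2, 3, 5, 6, 7}) = 1
G(17) = mex({0, 1, 2, 3, 5, 6, 7}) = 4
G(18) = mex({0, 1, 2, 4, 5, 6}) = 3
G(19) = mex({0, 1, 3, 4, 5, 7}) = 2
G(20) = mex({0, 2, 3, 4, 5, 6, 7}) = 1
G(21) = mex({0, 1, 2, 3, 5, 6, 7}) = 4
G(22) = mex({0, 1, 2, 3, 4, 5, 7}) = 6
G(23) = mex({0, 1, 2, 3, 4, 5, 6}) = 7
G(24) = mex({0, 1, 2, 3, 5, 6, 7}) = 4
G(25) = mex({0, 2, 3, 4, 6, 7}) = 1
G(26) = mex({0, 1, 3, 4, 5, 6, 7}) = 2
G(27) = mex({0, 1, 2, 3, 4, 5, 6, 7}) = 8
G(28) = mex({0, 1, 2, 3, 4, 6, 7, 8}) = 5
G(29) = mex({0, 1, 2, 3, 5, 6, 7, 8, 9}) = 4
G(30) = mex({0, 1, 2, 3, 4, 5, 6, 9, 10}) = 7
G(31) = mex({0, 1, 3, 4, 5, 7, 10, 11}) = 2
G(32) = mex({0, 2, 3, 4, 5, 6, 7, 9, 11}) = 1
G(33) = mex({0, 1, 2, 3, 4, 5, 6, 7, 9, 12}) = 8
G(34) = mex({0, 1, 2, 3, 4, 5, 7, 8, 11, 12}) = 6
G(35) = mex({0, 1, 2, 3, 4, 5, 6, 8, 9, 10, 11}) = 7
G(36) = mex({0, 1, 2, 3, 5, 6, 7, 9, 10}) = 4
G(37) = mex({0, 2, 3, 4, 6, 7, 9, 10, 11, 12}) = 1
G(38) = mex({0, 1, 3, 4, 5, 6, 7, 9, 10, 11, 12}) = 2
G(39) = mex({0, 1, 2, 4, 5, 6, 7, 9, 10, 12, 14}) = 3
G(40) = mex({0, 2, 3, 4, 6, 7, 11, 12, 14}) = 1
G(41) = mex({0, 1, 2, 3, 5, 6, 7, 9, 10, 11, 12}) = 4
G(42) = mex({0, 1, 2, 3, 4, 5, 6, 9, 10}) = 7
G(43) = mex({0, 1, 3, 4, 5, 7, 9, 10, 12, 15}) = 2
G(44) = mex({0, 2, 3, 4, 5, 6, 7, 9, 10, 12, 15}) = 1
G(45) = mex({0, 1, 2, 3, 4, 5, 6, 7, 9, 10, 12, 14}) = 8
G(46) = mex({0, 1, 3, 4, 5, 7, 8, 11, 12, 14}) = 2
G(47) = mex({0, 1, 2, 3, 4, 5, 6, 8, 9, 10, 11, 12}) = 7
G(48) = mex({0, 1, 2, 3, 5, 6, 7, 9, 10}) = 4
Therefore G(48) = 4.

4


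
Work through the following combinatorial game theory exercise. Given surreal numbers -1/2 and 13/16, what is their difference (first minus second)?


x = -1/2, y = 13/16
Converting to common denominator: 16
x = -8/16, y = 13/16
x - y = -1/2 - 13/16 = -21/16

-21/16


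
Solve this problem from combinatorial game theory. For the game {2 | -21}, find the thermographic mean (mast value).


Game = {2 | -21}, a switch {a | b} with numbers a > b.
Its thermograph has left wall a - t and right wall b + t, which meet at t = (a - b)/2, where both equal (a + b)/2. So the mast (mean value) is at (a + b)/2.
Mean = (2 + (-21))/2 = -19/2 = -19/2

-19/2


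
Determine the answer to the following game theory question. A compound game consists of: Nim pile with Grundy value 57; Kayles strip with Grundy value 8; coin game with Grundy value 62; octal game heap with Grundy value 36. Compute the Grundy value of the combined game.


By the Sprague-Grundy theorem, the Grundy value of a sum of games is the XOR of individual Grundy values.
Nim pile: Grundy value = 57. Running XOR: 0 XOR 57 = 57
Kayles strip: Grundy value = 8. Running XOR: 57 XOR 8 = 49
coin game: Grundy value = 62. Running XOR: 49 XOR 62 = 15
octal game heap: Grundy value = 36. Running XOR: 15 XOR 36 = 43
The combined Grundy value is 43.

43


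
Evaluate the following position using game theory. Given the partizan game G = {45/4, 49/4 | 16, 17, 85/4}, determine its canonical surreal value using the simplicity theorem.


Left options: {45/4, 49/4}, max = 49/4
Right options: {16, 17, 85/4}, min = 16
All options are numbers and max(Left) < min(Right), so by the simplicity theorem the value is the simplest (earliest-born) number strictly between 49/4 and 16.
Integers 13 through 15 all lie strictly between 49/4 and 16.
Among integers, the simplest (lowest birthday = smallest |n|; 0 is born on day 0, +-n on day n) is 13.
No non-integer in the interval can be simpler: if x is a non-integer in the interval, then floor(x) or ceil(x) also lies in the interval (the interval contains an integer), and both are proper prefixes of x's sign expansion, i.e. born earlier. So the game value is 13.
Game value = 13

13


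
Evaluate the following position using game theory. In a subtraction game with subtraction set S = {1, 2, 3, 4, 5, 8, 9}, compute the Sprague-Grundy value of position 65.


The subtraction set is S = {1, 2, 3, 4, 5, 8, 9}.
G(k) = mex{ G(k - s) : s in S, s <= k }. We compute iteratively: G(0) = 0.
G(1) = mex({0}) = 1
G(2) = mex({0, 1}) = 2
G(3) = mex({0, 1, 2}) = 3
G(4) = mex({0, 1, 2, 3}) = 4
G(5) = mex({0, 1, 2, 3, 4}) = 5
G(6) = mex({1, 2, 3, 4, 5}) = 0
G(7) = mex({0, 2, 3, 4, 5}) = 1
G(8) = mex({0, 1, 3, 4, 5}) = 2
G(9) = mex({0, 1, 2, 4, 5}) = 3
G(10) = mex({0, 1, 2, 3, 5}) = 4
G(11) = mex({0, 1, 2, 3, 4}) = 5
G(12) = mex({1, 2, 3, 4, 5}) = 0
G(13) = mex({0, 2, 3, 4, 5}) = 1
G(14) = mex({0, 1, 3, 4, 5}) = 2
Observe that G(6)..G(14) = 0, 1, 2, 3, 4, 5, 0, 1, 2 repeats G(0)..G(8) = 0, 1, 2, 3, 4, 5, 0, 1, 2.
For k >= max(S) = 9, G(k) is determined by the previous 9 values G(k-9)..G(k-1); a window of 9 consecutive values has recurred shifted by 6, so by induction G(k + 6) = G(k) for all k >= 0: the sequence is periodic from the start with period 6.
One period: G(0..5) = 0, 1, 2, 3, 4, 5.
65 mod 6 = 5, so G(65) = G(5) = 5.

5


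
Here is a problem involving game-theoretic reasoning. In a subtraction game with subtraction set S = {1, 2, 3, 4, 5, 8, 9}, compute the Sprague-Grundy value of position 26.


The subtraction set is S = {1, 2, 3, 4, 5, 8, 9}.
G(k) = mex{ G(k - s) : s in S, s <= k }. We compute iteratively: G(0) = 0.
G(1) = mex({0}) = 1
G(2) = mex({0, 1}) = 2
G(3) = mex({0, 1, 2}) = 3
G(4) = mex({0, 1, 2, 3}) = 4
G(5) = mex({0, 1, 2, 3, 4}) = 5
G(6) = mex({1, 2, 3, 4, 5}) = 0
G(7) = mex({0, 2, 3, 4, 5}) = 1
G(8) = mex({0, 1, 3, 4, 5}) = 2
G(9) = mex({0, 1, 2, 4, 5}) = 3
G(10) = mex({0, 1, 2, 3, 5}) = 4
G(11) = mex({0, 1, 2, 3, 4}) = 5
G(12) = mex({1, 2, 3, 4, 5}) = 0
G(13) = mex({0, 2, 3, 4, 5}) = 1
G(14) = mex({0, 1, 3, 4, 5}) = 2
Observe that G(6)..G(14) = 0, 1, 2, 3, 4, 5, 0, 1, 2 repeats G(0)..G(8) = 0, 1, 2, 3, 4, 5, 0, 1, 2.
For k >= max(S) = 9, G(k) is determined by the previous 9 values G(k-9)..G(k-1); a window of 9 consecutive values has recurred shifted by 6, so by induction G(k + 6) = G(k) for all k >= 0: the sequence is periodic from the start with period 6.
One period: G(0..5) = 0, 1, 2, 3, 4, 5.
26 mod 6 = 2, so G(26) = G(2) = 2.

2


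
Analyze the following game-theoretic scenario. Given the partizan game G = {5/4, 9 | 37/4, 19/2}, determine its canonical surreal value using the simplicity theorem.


Left options: {5/4, 9}, max = 9
Right options: {37/4, 19/2}, min = 37/4
All options are numbers and max(Left) < min(Right), so by the simplicity theorem the value is the simplest (earliest-born) number strictly between 9 and 37/4.
No integer lies strictly between 9 and 37/4, so the value is the dyadic rational m/2^k in the interval with the smallest k (then m odd); search k = 1, 2, ...:
Denominator 2: no odd multiple of 1/2 lies strictly between 9 and 37/4.
Denominator 4: no odd multiple of 1/4 lies strictly between 9 and 37/4.
Denominator 8: 73/8 lies strictly between 9 and 37/4 -- found.
The simplest number in the interval is 73/8.
Game value = 73/8

73/8


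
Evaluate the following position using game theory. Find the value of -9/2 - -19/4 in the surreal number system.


x = -9/2, y = -19/4
Converting to common denominator: 4
x = -18/4, y = -19/4
x - y = -9/2 - -19/4 = 1/4

1/4


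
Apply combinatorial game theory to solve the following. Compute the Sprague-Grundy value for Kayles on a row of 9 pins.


Kayles: a move removes 1 or 2 adjacent pins from a contiguous row.
Removing pins from a row of k leaves two independent rows (a, b) with a + b = k - 1 (one pin) or a + b = k - 2 (two pins); an end removal gives a = 0.
By Sprague-Grundy, G(k) = mex{ G(a) XOR G(b) } over all these splits. G(0) = 0.
G(1): splits (0,0):0^0=0 -> mex({0}) = 1
G(2): splits (0,1):0^1=1 (0,0):0^0=0 -> mex({0, 1}) = 2
G(3): splits (0,2):0^2=2 (1,1):1^1=0 (0,1):0^1=1 -> mex({0, 1, 2}) = 3
G(4): splits (0,3):0^3=3 (1,2):1^2=3 (0,2):0^2=2 (1,1):1^1=0 -> mex({0, 2, 3}) = 1
G(5): splits (0,4):0^1=1 (1,3):1^3=2 (2,2):2^2=0 (0,3):0^3=3 (1,2):1^2=3 -> mex({0, 1, 2, 3}) = 4
G(6) = mex({0, 1, 2, 4}) = 3
G(7) = mex({0, 1, 3, 4, 5}) = 2
G(8) = mex({0, 2, 3, 5, 6}) = 1
G(9) = mex({0, 1, 2, 3, 6, 7}) = 4
Therefore G(9) = 4.

4


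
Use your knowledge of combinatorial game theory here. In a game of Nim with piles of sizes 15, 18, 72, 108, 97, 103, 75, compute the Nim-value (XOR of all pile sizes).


We need the XOR (exclusive or) of all pile sizes.
After XOR-ing pile 1 (size 15): 0 XOR 15 = 15
After XOR-ing pile 2 (size 18): 15 XOR 18 = 29
After XOR-ing pile 3 (size 72): 29 XOR 72 = 85
After XOR-ing pile 4 (size 108): 85 XOR 108 = 57
After XOR-ing pile 5 (size 97): 57 XOR 97 = 88
After XOR-ing pile 6 (size 103): 88 XOR 103 = 63
After XOR-ing pile 7 (size 75): 63 XOR 75 = 116
The Nim-value of this position is 116.

116


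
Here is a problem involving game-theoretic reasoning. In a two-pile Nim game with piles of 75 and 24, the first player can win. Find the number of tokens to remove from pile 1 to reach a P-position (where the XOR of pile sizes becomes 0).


Piles: 75 and 24
Current XOR: 75 XOR 24 = 83 (non-zero, so this is an N-position).
To make the XOR zero, we need to find a move that balances the piles.
For pile 1 (size 75): target = 75 XOR 83 = 24
We reduce pile 1 from 75 to 24.
Tokens removed: 75 - 24 = 51
Verification: 24 XOR 24 = 0

51


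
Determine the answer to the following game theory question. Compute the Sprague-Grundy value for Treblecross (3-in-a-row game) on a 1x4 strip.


Treblecross: place X on empty cells; 3-in-a-row wins.
Playing within two cells of an existing X lets the opponent win at once, so sensible play treats the cells i-2..i+2 around each X as dead. The player left with no safe cell loses, so this is a normal-play take-away game on strips of safe cells.
Placing X at cell i (0-indexed) of a strip of k safe cells leaves independent strips of sizes max(0, i-2) and max(0, k-i-3). Hence G(k) = mex{ G(max(0,i-2)) XOR G(max(0,k-i-3)) : 0 <= i < k }, with G(0) = 0.
G(1): splits (0,0):0^0=0 -> mex({0}) = 1
G(2): splits (0,0):0^0=0 -> mex({0}) = 1
G(3): splits (0,0):0^0=0 -> mex({0}) = 1
G(4): splits (0,1):0^1=1 (0,0):0^0=0 -> mex({0, 1}) = 2
Therefore G(4) = 2.

2


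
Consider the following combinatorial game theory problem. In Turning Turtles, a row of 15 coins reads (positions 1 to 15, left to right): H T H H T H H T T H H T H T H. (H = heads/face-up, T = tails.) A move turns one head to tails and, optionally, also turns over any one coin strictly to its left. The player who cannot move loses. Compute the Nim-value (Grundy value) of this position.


Coins: H T H H T H H T T H H T H T H
Key fact: a single head at position k behaves exactly like a Nim heap of size k (turning it to T and optionally flipping a coin at j < k corresponds to moving the heap from k to j, or to 0), and heads combine as a disjunctive sum (two heads at the same place would cancel, matching j XOR j = 0). So the Nim-value is the XOR of the 1-indexed positions of the heads.
Face-up positions (1-indexed): [1, 3, 4, 6, 7, 10, 11, 13, 15]
XOR 0 with 1: 0 XOR 1 = 1
XOR 1 with 3: 1 XOR 3 = 2
XOR 2 with 4: 2 XOR 4 = 6
XOR 6 with 6: 6 XOR 6 = 0
XOR 0 with 7: 0 XOR 7 = 7
XOR 7 with 10: 7 XOR 10 = 13
XOR 13 with 11: 13 XOR 11 = 6
XOR 6 with 13: 6 XOR 13 = 11
XOR 11 with 15: 11 XOR 15 = 4
Nim-value = 4

4


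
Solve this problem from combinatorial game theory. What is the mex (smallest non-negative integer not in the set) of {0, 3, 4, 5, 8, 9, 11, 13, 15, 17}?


Set = {0, 3, 4, 5, 8, 9, 11, 13, 15, 17}
0 is in the set.
1 is NOT in the set. This is the mex.
mex = 1

1


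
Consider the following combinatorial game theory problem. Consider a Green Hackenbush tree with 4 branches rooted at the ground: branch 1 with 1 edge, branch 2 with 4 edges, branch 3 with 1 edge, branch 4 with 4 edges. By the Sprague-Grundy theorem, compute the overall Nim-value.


The tree has 4 branches from the ground vertex.
In Green Hackenbush, the Nim-value of a simple path of length k is k.
Branch 1: length 1, Nim-value = 1
Branch 2: length 4, Nim-value = 4
Branch 3: length 1, Nim-value = 1
Branch 4: length 4, Nim-value = 4
Total Nim-value = XOR of all branch values:
0 XOR 1 = 1
1 XOR 4 = 5
5 XOR 1 = 4
4 XOR 4 = 0
Nim-value of the tree = 0

0


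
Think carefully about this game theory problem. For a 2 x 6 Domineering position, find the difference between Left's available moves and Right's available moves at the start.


Board is 2 x 6 (rows x cols).
Left (vertical) placements: (rows-1) * cols = 1 * 6 = 6
Right (horizontal) placements: rows * (cols-1) = 2 * 5 = 10
Advantage = Left - Right = 6 - 10 = -4

-4


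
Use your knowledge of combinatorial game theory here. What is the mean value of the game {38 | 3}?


Game = {38 | 3}, a switch {a | b} with numbers a > b.
Its thermograph has left wall a - t and right wall b + t, which meet at t = (a - b)/2, where both equal (a + b)/2. So the mast (mean value) is at (a + b)/2.
Mean = (38 + (3))/2 = 41/2 = 41/2

41/2


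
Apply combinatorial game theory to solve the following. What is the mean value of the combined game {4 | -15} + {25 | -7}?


G1 = {4 | -15}, G2 = {25 | -7}
Each is a switch {a | b} with numbers a > b; its mean value is (a + b)/2, and mean value is additive over game sums: m(G1 + G2) = m(G1) + m(G2).
Mean of G1 = (4 + (-15))/2 = -11/2 = -11/2
Mean of G2 = (25 + (-7))/2 = 18/2 = 9
Mean of G1 + G2 = -11/2 + 9 = 7/2

7/2


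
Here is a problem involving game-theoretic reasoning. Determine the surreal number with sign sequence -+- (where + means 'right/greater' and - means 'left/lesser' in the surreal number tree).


Sign expansion: -+-
Rule: track bounds (lo, hi), initially (-inf, +inf). On '+', the current value becomes lo and we move to the simplest number in (value, hi): value + 1 if hi = +inf, otherwise the midpoint (value + hi)/2. On '-', the current value becomes hi and we move to value - 1 if lo = -inf, otherwise the midpoint (lo + value)/2.
Start at 0.
Step 1: sign = -, move left. Bounds: (-inf, 0). Value = -1
Step 2: sign = +, move right. Bounds: (-1, 0). Value = -1/2
Step 3: sign = -, move left. Bounds: (-1, -1/2). Value = -3/4
The surreal number with sign expansion -+- is -3/4.

-3/4


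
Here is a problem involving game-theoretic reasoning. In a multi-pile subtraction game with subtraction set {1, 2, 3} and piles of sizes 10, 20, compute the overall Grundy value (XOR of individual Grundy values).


Subtraction set: {1, 2, 3}
For this subtraction set, G(n) = n mod 4 (period = max + 1 = 4).
Pile 1 (size 10): G(10) = 10 mod 4 = 2
Pile 2 (size 20): G(20) = 20 mod 4 = 0
Total Grundy value = XOR of all: 2 XOR 0 = 2

2
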